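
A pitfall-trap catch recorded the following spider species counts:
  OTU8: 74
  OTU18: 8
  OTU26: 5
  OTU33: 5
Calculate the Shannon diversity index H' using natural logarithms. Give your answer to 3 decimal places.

Total N = 74+8+5+5 = 92, so the proportions are 0.80435, 0.08696, 0.05435, 0.05435 (working shown to 5 dp, full precision carried).
Each pᵢ ln pᵢ term: 0.80435×(-0.21772)=-0.17513, 0.08696×(-2.44235)=-0.21238, 0.05435×(-2.91235)=-0.15828, 0.05435×(-2.91235)=-0.15828.
Sum = -0.70406, so H' = 0.704.

0.704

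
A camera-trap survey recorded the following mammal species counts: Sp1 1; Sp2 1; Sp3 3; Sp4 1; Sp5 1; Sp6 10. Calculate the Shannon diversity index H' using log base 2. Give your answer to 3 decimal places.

Total N = 1+1+3+1+1+10 = 17, so the proportions are 0.05882, 0.05882, 0.17647, 0.05882, 0.05882, 0.58824 (working shown to 5 dp, full precision carried).
Each pᵢ log₂ pᵢ term: 0.05882×(-4.08746)=-0.24044, 0.05882×(-4.08746)=-0.24044, 0.17647×(-2.50250)=-0.44162, 0.05882×(-4.08746)=-0.24044, 0.05882×(-4.08746)=-0.24044, 0.58824×(-0.76553)=-0.45031.
Sum = -1.85369, so H' = 1.854.

1.854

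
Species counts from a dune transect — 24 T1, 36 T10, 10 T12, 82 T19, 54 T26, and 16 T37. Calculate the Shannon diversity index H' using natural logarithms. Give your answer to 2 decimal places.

Total N = 24+36+10+82+54+16 = 222, so the proportions are 0.1081, 0.1622, 0.045, 0.3694, 0.2432, 0.0721 (working shown to 4 dp, full precision carried).
Each pᵢ ln pᵢ term: 0.1081×(-2.2246)=-0.2405, 0.1622×(-1.8192)=-0.2950, 0.045×(-3.1001)=-0.1396, 0.3694×(-0.9960)=-0.3679, 0.2432×(-1.4137)=-0.3439, 0.0721×(-2.6301)=-0.1896.
Sum = -1.5764, so H' = 1.58.

1.58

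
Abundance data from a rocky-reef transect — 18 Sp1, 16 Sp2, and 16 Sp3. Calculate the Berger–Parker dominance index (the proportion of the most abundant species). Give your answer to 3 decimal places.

Total N = 18+16+16 = 50, so the proportions are 0.36, 0.32, 0.32 (working shown to 5 dp, full precision carried).
The largest proportion is 0.36, i.e. d = 0.360 to 3 decimal places.

0.360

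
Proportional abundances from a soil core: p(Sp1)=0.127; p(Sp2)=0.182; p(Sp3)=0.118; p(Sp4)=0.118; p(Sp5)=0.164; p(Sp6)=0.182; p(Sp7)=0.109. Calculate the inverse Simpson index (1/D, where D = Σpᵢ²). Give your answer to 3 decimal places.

6.711

D = 0.127² + 0.182² + 0.118² + 0.118² + 0.164² + 0.182² + 0.109² = 0.0161290 + 0.0331240 + 0.0139240 + 0.0139240 + 0.0268960 + 0.0331240 + 0.0118810 = 0.1490020 (working shown to 7 dp, full precision carried).
So 1/D = 6.71132, i.e. 6.711 to 3 decimal places.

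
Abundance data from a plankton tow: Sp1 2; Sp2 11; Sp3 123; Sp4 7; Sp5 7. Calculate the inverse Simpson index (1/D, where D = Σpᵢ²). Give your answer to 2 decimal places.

1.47

Total N = 2+11+123+7+7 = 150, so the proportions are 0.01333, 0.07333, 0.82, 0.04667, 0.04667 (working shown to 5 dp, full precision carried).
D = 0.01333² + 0.07333² + 0.82² + 0.04667² + 0.04667² = 0.00018 + 0.00538 + 0.67240 + 0.00218 + 0.00218 = 0.68231.
So 1/D = 1.4656, i.e. 1.47 to 2 decimal places.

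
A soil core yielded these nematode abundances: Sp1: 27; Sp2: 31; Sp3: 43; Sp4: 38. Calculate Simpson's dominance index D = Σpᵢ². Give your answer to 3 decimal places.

0.258

Total N = 27+31+43+38 = 139, so the proportions are 0.19424, 0.22302, 0.30935, 0.27338 (working shown to 5 dp, full precision carried).
D = 0.19424² + 0.22302² + 0.30935² + 0.27338² = 0.03773 + 0.04974 + 0.09570 + 0.07474 = 0.25791.
To 3 decimal places, D = 0.258.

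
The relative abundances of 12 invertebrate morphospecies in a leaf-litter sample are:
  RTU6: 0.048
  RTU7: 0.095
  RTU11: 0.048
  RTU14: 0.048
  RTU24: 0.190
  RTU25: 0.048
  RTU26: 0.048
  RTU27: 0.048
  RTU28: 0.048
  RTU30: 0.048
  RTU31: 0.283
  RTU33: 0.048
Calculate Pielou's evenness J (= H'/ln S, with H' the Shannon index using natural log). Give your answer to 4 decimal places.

0.8886

H' = −Σ pᵢ ln pᵢ = −((-0.145755) + (-0.223618) + (-0.145755) + (-0.145755) + (-0.315539) + (-0.145755) + (-0.145755) + (-0.145755) + (-0.145755) + (-0.145755) + (-0.357233) + (-0.145755)) = 2.208182 (working shown to 6 dp, full precision carried).
With S = 12 species, ln S = 2.484907, so J = 2.208182/2.484907 = 0.888638, i.e. 0.8886 to 4 decimal places.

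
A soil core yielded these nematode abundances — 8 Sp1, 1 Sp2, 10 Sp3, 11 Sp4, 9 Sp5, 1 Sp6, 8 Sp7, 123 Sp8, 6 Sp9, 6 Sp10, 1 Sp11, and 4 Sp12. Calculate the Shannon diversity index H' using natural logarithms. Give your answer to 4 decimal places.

Total N = 8+1+10+11+9+1+8+123+6+6+1+4 = 188, so the proportions are 0.042553, 0.005319, 0.053191, 0.058511, 0.047872, 0.005319, 0.042553, 0.654255, 0.031915, 0.031915, 0.005319, 0.021277 (working shown to 6 dp, full precision carried).
Each pᵢ ln pᵢ term: 0.042553×(-3.157000)=-0.134340, 0.005319×(-5.236442)=-0.027853, 0.053191×(-2.933857)=-0.156056, 0.058511×(-2.838547)=-0.166085, 0.047872×(-3.039217)=-0.145494, 0.005319×(-5.236442)=-0.027853, 0.042553×(-3.157000)=-0.134340, 0.654255×(-0.424258)=-0.277573, 0.031915×(-3.444682)=-0.109937, 0.031915×(-3.444682)=-0.109937, 0.005319×(-5.236442)=-0.027853, 0.021277×(-3.850148)=-0.081918.
Sum = -1.399241, so H' = 1.3992.

1.3992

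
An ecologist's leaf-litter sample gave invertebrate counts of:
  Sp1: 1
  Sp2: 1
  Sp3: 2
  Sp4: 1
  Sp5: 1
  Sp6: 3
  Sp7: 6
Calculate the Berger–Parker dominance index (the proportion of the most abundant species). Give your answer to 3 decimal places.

0.400

Total N = 1+1+2+1+1+3+6 = 15, so the proportions are 0.06667, 0.06667, 0.13333, 0.06667, 0.06667, 0.2, 0.4 (working shown to 5 dp, full precision carried).
The largest proportion is 0.4, i.e. d = 0.400 to 3 decimal places.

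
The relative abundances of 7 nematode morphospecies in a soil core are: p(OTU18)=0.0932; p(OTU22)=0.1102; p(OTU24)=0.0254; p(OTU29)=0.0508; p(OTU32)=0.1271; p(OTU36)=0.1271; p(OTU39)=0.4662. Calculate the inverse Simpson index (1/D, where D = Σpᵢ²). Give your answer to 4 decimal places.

D = 0.0932² + 0.1102² + 0.0254² + 0.0508² + 0.1271² + 0.1271² + 0.4662² = 0.00868624 + 0.01214404 + 0.00064516 + 0.00258064 + 0.01615441 + 0.01615441 + 0.21734244 = 0.27370734 (working shown to 8 dp, full precision carried).
So 1/D = 3.653537, i.e. 3.6535 to 4 decimal places.

3.6535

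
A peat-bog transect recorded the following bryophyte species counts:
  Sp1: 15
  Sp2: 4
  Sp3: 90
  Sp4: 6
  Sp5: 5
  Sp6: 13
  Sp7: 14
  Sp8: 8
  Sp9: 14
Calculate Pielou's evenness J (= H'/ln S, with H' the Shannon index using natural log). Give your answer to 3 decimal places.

0.736

Total N = 15+4+90+6+5+13+14+8+14 = 169, so the proportions are 0.08876, 0.02367, 0.53254, 0.0355, 0.02959, 0.07692, 0.08284, 0.04734, 0.08284 (working shown to 5 dp, full precision carried).
H' = −Σ pᵢ ln pᵢ = −((-0.21496) + (-0.08861) + (-0.33555) + (-0.11851) + (-0.10416) + (-0.19730) + (-0.20634) + (-0.14440) + (-0.20634)) = 1.61617.
With S = 9 species, ln S = 2.19722, so J = 1.61617/2.19722 = 0.73555, i.e. 0.736 to 3 decimal places.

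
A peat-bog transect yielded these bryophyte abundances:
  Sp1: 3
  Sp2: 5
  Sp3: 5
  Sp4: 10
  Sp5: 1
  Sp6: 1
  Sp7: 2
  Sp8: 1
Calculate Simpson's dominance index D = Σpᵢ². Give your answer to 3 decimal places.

0.212

Total N = 3+5+5+10+1+1+2+1 = 28, so the proportions are 0.10714, 0.17857, 0.17857, 0.35714, 0.03571, 0.03571, 0.07143, 0.03571 (working shown to 5 dp, full precision carried).
D = 0.10714² + 0.17857² + 0.17857² + 0.35714² + 0.03571² + 0.03571² + 0.07143² + 0.03571² = 0.01148 + 0.03189 + 0.03189 + 0.12755 + 0.00128 + 0.00128 + 0.00510 + 0.00128 = 0.21173.
To 3 decimal places, D = 0.212.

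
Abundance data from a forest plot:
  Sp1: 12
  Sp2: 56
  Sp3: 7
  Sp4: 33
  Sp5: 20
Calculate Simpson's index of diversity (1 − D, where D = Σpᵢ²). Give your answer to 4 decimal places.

0.7059

Total N = 12+56+7+33+20 = 128, so the proportions are 0.09375, 0.4375, 0.054688, 0.257812, 0.15625 (working shown to 6 dp, full precision carried).
D = 0.09375² + 0.4375² + 0.054688² + 0.257812² + 0.15625² = 0.008789 + 0.191406 + 0.002991 + 0.066467 + 0.024414 = 0.294067.
So 1 − D = 0.705933, i.e. 0.7059 to 4 decimal places.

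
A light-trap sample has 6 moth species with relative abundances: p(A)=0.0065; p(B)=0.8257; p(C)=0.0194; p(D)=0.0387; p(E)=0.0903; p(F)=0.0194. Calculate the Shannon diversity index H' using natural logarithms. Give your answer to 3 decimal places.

Each pᵢ ln pᵢ term (working shown to 5 dp, full precision carried): 0.0065×(-5.03595)=-0.03273, 0.8257×(-0.19152)=-0.15814, 0.0194×(-3.94248)=-0.07648, 0.0387×(-3.25192)=-0.12585, 0.0903×(-2.40462)=-0.21714, 0.0194×(-3.94248)=-0.07648.
Sum = -0.68683, so H' = 0.687.

0.687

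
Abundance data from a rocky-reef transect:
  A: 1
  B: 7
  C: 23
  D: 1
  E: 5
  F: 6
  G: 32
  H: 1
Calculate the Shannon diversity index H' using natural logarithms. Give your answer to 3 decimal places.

Total N = 1+7+23+1+5+6+32+1 = 76, so the proportions are 0.01316, 0.09211, 0.30263, 0.01316, 0.06579, 0.07895, 0.42105, 0.01316 (working shown to 5 dp, full precision carried).
Each pᵢ ln pᵢ term: 0.01316×(-4.33073)=-0.05698, 0.09211×(-2.38482)=-0.21965, 0.30263×(-1.19524)=-0.36172, 0.01316×(-4.33073)=-0.05698, 0.06579×(-2.72130)=-0.17903, 0.07895×(-2.53897)=-0.20045, 0.42105×(-0.86500)=-0.36421, 0.01316×(-4.33073)=-0.05698.
Sum = -1.49601, so H' = 1.496.

1.496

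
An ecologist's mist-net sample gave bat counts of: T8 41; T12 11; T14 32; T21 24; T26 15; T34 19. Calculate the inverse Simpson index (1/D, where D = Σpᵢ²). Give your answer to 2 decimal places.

Total N = 41+11+32+24+15+19 = 142, so the proportions are 0.288732, 0.077465, 0.225352, 0.169014, 0.105634, 0.133803 (working shown to 6 dp, full precision carried).
D = 0.288732² + 0.077465² + 0.225352² + 0.169014² + 0.105634² + 0.133803² = 0.083366 + 0.006001 + 0.050784 + 0.028566 + 0.011159 + 0.017903 = 0.197778.
So 1/D = 5.0562, i.e. 5.06 to 2 decimal places.

5.06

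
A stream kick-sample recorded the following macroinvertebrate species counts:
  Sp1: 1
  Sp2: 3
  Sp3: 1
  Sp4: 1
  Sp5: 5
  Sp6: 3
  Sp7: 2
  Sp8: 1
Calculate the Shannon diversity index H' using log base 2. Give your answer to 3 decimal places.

2.727

Total N = 1+3+1+1+5+3+2+1 = 17, so the proportions are 0.058824, 0.176471, 0.058824, 0.058824, 0.294118, 0.176471, 0.117647, 0.058824 (working shown to 6 dp, full precision carried).
Each pᵢ log₂ pᵢ term: 0.058824×(-4.087463)=-0.240439, 0.176471×(-2.502500)=-0.441618, 0.058824×(-4.087463)=-0.240439, 0.058824×(-4.087463)=-0.240439, 0.294118×(-1.765535)=-0.519275, 0.176471×(-2.502500)=-0.441618, 0.117647×(-3.087463)=-0.363231, 0.058824×(-4.087463)=-0.240439.
Sum = -2.727497, so H' = 2.727.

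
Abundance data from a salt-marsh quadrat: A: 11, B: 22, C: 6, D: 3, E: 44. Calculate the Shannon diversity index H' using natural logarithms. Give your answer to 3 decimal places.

Total N = 11+22+6+3+44 = 86, so the proportions are 0.12791, 0.25581, 0.06977, 0.03488, 0.51163 (working shown to 5 dp, full precision carried).
Each pᵢ ln pᵢ term: 0.12791×(-2.05645)=-0.26303, 0.25581×(-1.36330)=-0.34875, 0.06977×(-2.66259)=-0.18576, 0.03488×(-3.35574)=-0.11706, 0.51163×(-0.67016)=-0.34287.
Sum = -1.25748, so H' = 1.257.

1.257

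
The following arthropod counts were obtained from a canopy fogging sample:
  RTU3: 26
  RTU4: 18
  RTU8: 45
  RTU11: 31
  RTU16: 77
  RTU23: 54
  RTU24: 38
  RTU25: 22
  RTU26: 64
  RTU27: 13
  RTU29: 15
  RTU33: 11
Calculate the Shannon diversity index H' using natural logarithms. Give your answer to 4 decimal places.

Total N = 26+18+45+31+77+54+38+22+64+13+15+11 = 414, so the proportions are 0.062802, 0.043478, 0.108696, 0.074879, 0.18599, 0.130435, 0.091787, 0.05314, 0.154589, 0.031401, 0.036232, 0.02657 (working shown to 6 dp, full precision carried).
Each pᵢ ln pᵢ term: 0.062802×(-2.767769)=-0.173821, 0.043478×(-3.135494)=-0.136326, 0.108696×(-2.219203)=-0.241218, 0.074879×(-2.591879)=-0.194078, 0.18599×(-1.682061)=-0.312847, 0.130435×(-2.036882)=-0.265680, 0.091787×(-2.388280)=-0.219214, 0.05314×(-2.934824)=-0.155957, 0.154589×(-1.866983)=-0.288616, 0.031401×(-3.460917)=-0.108676, 0.036232×(-3.317816)=-0.120211, 0.02657×(-3.627971)=-0.096395.
Sum = -2.313039, so H' = 2.3130.

2.3130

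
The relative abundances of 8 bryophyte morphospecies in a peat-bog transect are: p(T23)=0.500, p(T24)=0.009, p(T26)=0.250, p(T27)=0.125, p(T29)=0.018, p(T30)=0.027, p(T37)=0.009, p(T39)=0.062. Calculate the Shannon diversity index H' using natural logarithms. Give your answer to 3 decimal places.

1.380

Each pᵢ ln pᵢ term (working shown to 5 dp, full precision carried): 0.5×(-0.69315)=-0.34657, 0.009×(-4.71053)=-0.04239, 0.25×(-1.38629)=-0.34657, 0.125×(-2.07944)=-0.25993, 0.018×(-4.01738)=-0.07231, 0.027×(-3.61192)=-0.09752, 0.009×(-4.71053)=-0.04239, 0.062×(-2.78062)=-0.17240.
Sum = -1.38010, so H' = 1.380.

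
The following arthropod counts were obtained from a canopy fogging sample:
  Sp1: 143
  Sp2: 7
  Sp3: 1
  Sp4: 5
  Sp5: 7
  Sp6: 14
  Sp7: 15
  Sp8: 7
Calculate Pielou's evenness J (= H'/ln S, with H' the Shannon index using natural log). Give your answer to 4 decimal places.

Total N = 143+7+1+5+7+14+15+7 = 199, so the proportions are 0.718593, 0.035176, 0.005025, 0.025126, 0.035176, 0.070352, 0.075377, 0.035176 (working shown to 6 dp, full precision carried).
H' = −Σ pᵢ ln pᵢ = −((-0.237466) + (-0.117748) + (-0.026600) + (-0.092559) + (-0.117748) + (-0.186731) + (-0.194868) + (-0.117748)) = 1.091467.
With S = 8 species, ln S = 2.079442, so J = 1.091467/2.079442 = 0.524885, i.e. 0.5249 to 4 decimal places.

0.5249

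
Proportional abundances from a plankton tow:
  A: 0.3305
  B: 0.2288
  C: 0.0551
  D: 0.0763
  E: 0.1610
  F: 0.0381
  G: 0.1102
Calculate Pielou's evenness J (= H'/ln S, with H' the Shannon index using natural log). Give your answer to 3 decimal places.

0.884

H' = −Σ pᵢ ln pᵢ = −((-0.36591) + (-0.33746) + (-0.15971) + (-0.19633) + (-0.29404) + (-0.12449) + (-0.24304)) = 1.72099 (working shown to 5 dp, full precision carried).
With S = 7 species, ln S = 1.94591, so J = 1.72099/1.94591 = 0.88441, i.e. 0.884 to 3 decimal places.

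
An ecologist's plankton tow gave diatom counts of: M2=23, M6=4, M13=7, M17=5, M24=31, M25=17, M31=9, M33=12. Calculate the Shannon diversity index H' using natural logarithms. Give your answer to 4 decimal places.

1.8716

Total N = 23+4+7+5+31+17+9+12 = 108, so the proportions are 0.212963, 0.037037, 0.064815, 0.046296, 0.287037, 0.157407, 0.083333, 0.111111 (working shown to 6 dp, full precision carried).
Each pᵢ ln pᵢ term: 0.212963×(-1.546637)=-0.329376, 0.037037×(-3.295837)=-0.122068, 0.064815×(-2.736221)=-0.177348, 0.046296×(-3.072693)=-0.142254, 0.287037×(-1.248144)=-0.358264, 0.157407×(-1.848918)=-0.291033, 0.083333×(-2.484907)=-0.207076, 0.111111×(-2.197225)=-0.244136.
Sum = -1.871555, so H' = 1.8716.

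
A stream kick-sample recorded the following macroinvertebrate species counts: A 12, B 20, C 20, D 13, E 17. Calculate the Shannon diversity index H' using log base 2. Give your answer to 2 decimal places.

2.29

Total N = 12+20+20+13+17 = 82, so the proportions are 0.1463, 0.2439, 0.2439, 0.1585, 0.2073 (working shown to 4 dp, full precision carried).
Each pᵢ log₂ pᵢ term: 0.1463×(-2.7726)=-0.4057, 0.2439×(-2.0356)=-0.4965, 0.2439×(-2.0356)=-0.4965, 0.1585×(-2.6571)=-0.4212, 0.2073×(-2.2701)=-0.4706.
Sum = -2.2906, so H' = 2.29.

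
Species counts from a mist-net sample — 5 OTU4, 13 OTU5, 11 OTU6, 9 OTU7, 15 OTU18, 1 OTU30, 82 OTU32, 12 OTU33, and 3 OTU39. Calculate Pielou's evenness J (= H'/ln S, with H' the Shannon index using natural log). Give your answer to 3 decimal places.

0.708

Total N = 5+13+11+9+15+1+82+12+3 = 151, so the proportions are 0.03311, 0.08609, 0.07285, 0.0596, 0.09934, 0.00662, 0.54305, 0.07947, 0.01987 (working shown to 5 dp, full precision carried).
H' = −Σ pᵢ ln pᵢ = −((-0.11284) + (-0.21113) + (-0.19082) + (-0.16808) + (-0.22939) + (-0.03323) + (-0.33156) + (-0.20125) + (-0.07785)) = 1.55616.
With S = 9 species, ln S = 2.19722, so J = 1.55616/2.19722 = 0.70824, i.e. 0.708 to 3 decimal places.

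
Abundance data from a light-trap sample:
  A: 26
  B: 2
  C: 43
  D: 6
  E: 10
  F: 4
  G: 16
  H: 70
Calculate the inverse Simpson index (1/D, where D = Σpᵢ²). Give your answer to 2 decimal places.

Total N = 26+2+43+6+10+4+16+70 = 177, so the proportions are 0.146893, 0.011299, 0.242938, 0.033898, 0.056497, 0.022599, 0.090395, 0.39548 (working shown to 6 dp, full precision carried).
D = 0.146893² + 0.011299² + 0.242938² + 0.033898² + 0.056497² + 0.022599² + 0.090395² + 0.39548² = 0.021577 + 0.000128 + 0.059019 + 0.001149 + 0.003192 + 0.000511 + 0.008171 + 0.156405 = 0.250152.
So 1/D = 3.9976, i.e. 4.00 to 2 decimal places.

4.00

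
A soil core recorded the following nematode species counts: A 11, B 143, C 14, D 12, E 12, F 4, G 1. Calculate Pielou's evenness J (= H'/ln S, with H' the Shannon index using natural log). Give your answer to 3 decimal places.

0.529

Total N = 11+143+14+12+12+4+1 = 197, so the proportions are 0.055838, 0.725888, 0.071066, 0.060914, 0.060914, 0.020305, 0.005076 (working shown to 6 dp, full precision carried).
H' = −Σ pᵢ ln pᵢ = −((-0.161109) + (-0.232545) + (-0.187909) + (-0.170455) + (-0.170455) + (-0.079125) + (-0.026818)) = 1.028415.
With S = 7 species, ln S = 1.945910, so J = 1.028415/1.945910 = 0.528501, i.e. 0.529 to 3 decimal places.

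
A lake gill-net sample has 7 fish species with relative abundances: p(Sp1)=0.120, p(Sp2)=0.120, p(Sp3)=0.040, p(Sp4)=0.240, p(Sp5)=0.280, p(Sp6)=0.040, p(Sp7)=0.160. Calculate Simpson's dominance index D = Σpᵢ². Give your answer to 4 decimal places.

0.1936

D = 0.12² + 0.12² + 0.04² + 0.24² + 0.28² + 0.04² + 0.16² = 0.014400 + 0.014400 + 0.001600 + 0.057600 + 0.078400 + 0.001600 + 0.025600 = 0.193600 (working shown to 6 dp, full precision carried).
To 4 decimal places, D = 0.1936.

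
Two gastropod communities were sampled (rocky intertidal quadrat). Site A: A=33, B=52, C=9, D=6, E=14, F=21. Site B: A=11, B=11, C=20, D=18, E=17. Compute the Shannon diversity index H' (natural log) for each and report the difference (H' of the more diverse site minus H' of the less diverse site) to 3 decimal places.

Site A: N=135, proportions 0.24444, 0.38519, 0.06667, 0.04444, 0.1037, 0.15556, giving H' = 1.55522 (working shown to 5 dp, full precision carried).
Site B: N=77, proportions 0.14286, 0.14286, 0.25974, 0.23377, 0.22078, giving H' = 1.57939.
Difference = |1.55522 − 1.57939| = 0.02417, i.e. 0.024 to 3 decimal places.

0.024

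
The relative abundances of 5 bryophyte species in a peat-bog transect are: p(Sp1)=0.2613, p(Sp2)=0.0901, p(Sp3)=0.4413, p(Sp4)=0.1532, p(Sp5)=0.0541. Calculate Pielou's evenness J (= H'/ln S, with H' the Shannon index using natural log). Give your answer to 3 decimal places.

0.854

H' = −Σ pᵢ ln pᵢ = −((-0.35069) + (-0.21686) + (-0.36100) + (-0.28740) + (-0.15781)) = 1.37375 (working shown to 5 dp, full precision carried).
With S = 5 species, ln S = 1.60944, so J = 1.37375/1.60944 = 0.85356, i.e. 0.854 to 3 decimal places.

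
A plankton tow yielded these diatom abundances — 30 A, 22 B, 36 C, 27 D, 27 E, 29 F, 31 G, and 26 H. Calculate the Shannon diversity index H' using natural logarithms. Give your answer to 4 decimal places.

2.0704

Total N = 30+22+36+27+27+29+31+26 = 228, so the proportions are 0.131579, 0.096491, 0.157895, 0.118421, 0.118421, 0.127193, 0.135965, 0.114035 (working shown to 6 dp, full precision carried).
Each pᵢ ln pᵢ term: 0.131579×(-2.028148)=-0.266862, 0.096491×(-2.338303)=-0.225626, 0.157895×(-1.845827)=-0.291446, 0.118421×(-2.133509)=-0.252652, 0.118421×(-2.133509)=-0.252652, 0.127193×(-2.062050)=-0.262278, 0.135965×(-1.995358)=-0.271299, 0.114035×(-2.171249)=-0.247599.
Sum = -2.070414, so H' = 2.0704.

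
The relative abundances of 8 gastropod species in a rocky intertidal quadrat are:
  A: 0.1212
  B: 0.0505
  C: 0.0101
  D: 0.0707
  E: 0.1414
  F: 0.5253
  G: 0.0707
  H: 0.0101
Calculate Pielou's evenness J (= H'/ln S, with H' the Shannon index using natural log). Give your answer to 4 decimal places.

0.7159

H' = −Σ pᵢ ln pᵢ = −((-0.255770) + (-0.150782) + (-0.046412) + (-0.187306) + (-0.276601) + (-0.338181) + (-0.187306) + (-0.046412)) = 1.488770 (working shown to 6 dp, full precision carried).
With S = 8 species, ln S = 2.079442, so J = 1.488770/2.079442 = 0.715947, i.e. 0.7159 to 4 decimal places.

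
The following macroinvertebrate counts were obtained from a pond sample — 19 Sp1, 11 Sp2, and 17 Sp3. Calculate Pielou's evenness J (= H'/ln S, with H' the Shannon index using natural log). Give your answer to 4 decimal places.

Total N = 19+11+17 = 47, so the proportions are 0.404255, 0.234043, 0.361702 (working shown to 6 dp, full precision carried).
H' = −Σ pᵢ ln pᵢ = −((-0.366138) + (-0.339889) + (-0.367827)) = 1.073854.
With S = 3 species, ln S = 1.098612, so J = 1.073854/1.098612 = 0.977464, i.e. 0.9775 to 4 decimal places.

0.9775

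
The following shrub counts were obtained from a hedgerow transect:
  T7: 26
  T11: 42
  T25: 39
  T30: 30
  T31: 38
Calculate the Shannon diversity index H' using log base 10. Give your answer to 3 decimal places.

Total N = 26+42+39+30+38 = 175, so the proportions are 0.14857, 0.24, 0.22286, 0.17143, 0.21714 (working shown to 5 dp, full precision carried).
Each pᵢ log₁₀ pᵢ term: 0.14857×(-0.82806)=-0.12303, 0.24×(-0.61979)=-0.14875, 0.22286×(-0.65197)=-0.14530, 0.17143×(-0.76592)=-0.13130, 0.21714×(-0.66325)=-0.14402.
Sum = -0.69239, so H' = 0.692.

0.692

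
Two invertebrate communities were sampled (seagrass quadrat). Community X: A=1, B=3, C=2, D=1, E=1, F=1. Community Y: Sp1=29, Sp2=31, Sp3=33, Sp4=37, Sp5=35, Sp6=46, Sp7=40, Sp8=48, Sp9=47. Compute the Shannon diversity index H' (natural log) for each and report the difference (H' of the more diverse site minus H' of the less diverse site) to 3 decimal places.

Community X: N=9, proportions 0.11111, 0.33333, 0.22222, 0.11111, 0.11111, 0.11111, giving H' = 1.67699 (working shown to 5 dp, full precision carried).
Community Y: N=346, proportions 0.08382, 0.0896, 0.09538, 0.10694, 0.10116, 0.13295, 0.11561, 0.13873, 0.13584, giving H' = 2.18176.
Difference = |1.67699 − 2.18176| = 0.50477, i.e. 0.505 to 3 decimal places.

0.505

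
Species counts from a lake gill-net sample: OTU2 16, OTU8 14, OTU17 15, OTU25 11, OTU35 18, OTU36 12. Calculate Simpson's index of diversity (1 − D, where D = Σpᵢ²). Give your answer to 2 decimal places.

Total N = 16+14+15+11+18+12 = 86, so the proportions are 0.186, 0.1628, 0.1744, 0.1279, 0.2093, 0.1395 (working shown to 4 dp, full precision carried).
D = 0.186² + 0.1628² + 0.1744² + 0.1279² + 0.2093² + 0.1395² = 0.0346 + 0.0265 + 0.0304 + 0.0164 + 0.0438 + 0.0195 = 0.1712.
So 1 − D = 0.8288, i.e. 0.83 to 2 decimal places.

0.83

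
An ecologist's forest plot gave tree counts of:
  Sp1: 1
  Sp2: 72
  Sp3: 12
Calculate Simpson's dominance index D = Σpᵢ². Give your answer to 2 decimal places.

0.74

Total N = 1+72+12 = 85, so the proportions are 0.0118, 0.8471, 0.1412 (working shown to 4 dp, full precision carried).
D = 0.0118² + 0.8471² + 0.1412² = 0.0001 + 0.7175 + 0.0199 = 0.7376.
To 2 decimal places, D = 0.74.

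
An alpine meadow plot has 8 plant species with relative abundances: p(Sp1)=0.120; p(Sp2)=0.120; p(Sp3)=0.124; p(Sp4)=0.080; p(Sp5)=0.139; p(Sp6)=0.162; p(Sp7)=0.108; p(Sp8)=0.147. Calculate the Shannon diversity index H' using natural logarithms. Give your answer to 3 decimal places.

2.061

Each pᵢ ln pᵢ term (working shown to 5 dp, full precision carried): 0.12×(-2.12026)=-0.25443, 0.12×(-2.12026)=-0.25443, 0.124×(-2.08747)=-0.25885, 0.08×(-2.52573)=-0.20206, 0.139×(-1.97328)=-0.27429, 0.162×(-1.82016)=-0.29487, 0.108×(-2.22562)=-0.24037, 0.147×(-1.91732)=-0.28185.
Sum = -2.06113, so H' = 2.061.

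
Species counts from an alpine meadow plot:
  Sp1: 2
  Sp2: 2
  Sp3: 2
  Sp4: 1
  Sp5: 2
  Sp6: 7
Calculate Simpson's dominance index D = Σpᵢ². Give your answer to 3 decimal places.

0.258

Total N = 2+2+2+1+2+7 = 16, so the proportions are 0.125, 0.125, 0.125, 0.0625, 0.125, 0.4375 (working shown to 5 dp, full precision carried).
D = 0.125² + 0.125² + 0.125² + 0.0625² + 0.125² + 0.4375² = 0.01562 + 0.01562 + 0.01562 + 0.00391 + 0.01562 + 0.19141 = 0.25781.
To 3 decimal places, D = 0.258.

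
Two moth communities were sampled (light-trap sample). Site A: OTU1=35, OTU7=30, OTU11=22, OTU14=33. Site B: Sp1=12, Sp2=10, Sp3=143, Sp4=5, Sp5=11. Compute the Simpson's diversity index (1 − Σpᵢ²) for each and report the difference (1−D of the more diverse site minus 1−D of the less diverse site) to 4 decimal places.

0.3793

Site A: N=120, proportions 0.291667, 0.25, 0.183333, 0.275, giving 1−D = 0.743194 (working shown to 6 dp, full precision carried).
Site B: N=181, proportions 0.066298, 0.055249, 0.790055, 0.027624, 0.060773, giving 1−D = 0.363908.
Difference = |0.743194 − 0.363908| = 0.379286, i.e. 0.3793 to 4 decimal places.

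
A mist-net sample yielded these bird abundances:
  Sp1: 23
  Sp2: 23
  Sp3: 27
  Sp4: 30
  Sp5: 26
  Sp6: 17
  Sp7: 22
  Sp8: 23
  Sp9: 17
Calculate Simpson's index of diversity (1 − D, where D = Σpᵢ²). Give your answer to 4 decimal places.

Total N = 23+23+27+30+26+17+22+23+17 = 208, so the proportions are 0.110577, 0.110577, 0.129808, 0.144231, 0.125, 0.081731, 0.105769, 0.110577, 0.081731 (working shown to 6 dp, full precision carried).
D = 0.110577² + 0.110577² + 0.129808² + 0.144231² + 0.125² + 0.081731² + 0.105769² + 0.110577² + 0.081731² = 0.012227 + 0.012227 + 0.016850 + 0.020803 + 0.015625 + 0.006680 + 0.011187 + 0.012227 + 0.006680 = 0.114506.
So 1 − D = 0.885494, i.e. 0.8855 to 4 decimal places.

0.8855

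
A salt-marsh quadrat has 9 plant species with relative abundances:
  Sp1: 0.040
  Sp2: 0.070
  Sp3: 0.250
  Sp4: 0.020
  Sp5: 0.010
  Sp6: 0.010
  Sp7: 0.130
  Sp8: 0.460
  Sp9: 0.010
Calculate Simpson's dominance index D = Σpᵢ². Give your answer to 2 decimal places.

D = 0.04² + 0.07² + 0.25² + 0.02² + 0.01² + 0.01² + 0.13² + 0.46² + 0.01² = 0.0016 + 0.0049 + 0.0625 + 0.0004 + 0.0001 + 0.0001 + 0.0169 + 0.2116 + 0.0001 = 0.2982 (working shown to 4 dp, full precision carried).
To 2 decimal places, D = 0.30.

0.30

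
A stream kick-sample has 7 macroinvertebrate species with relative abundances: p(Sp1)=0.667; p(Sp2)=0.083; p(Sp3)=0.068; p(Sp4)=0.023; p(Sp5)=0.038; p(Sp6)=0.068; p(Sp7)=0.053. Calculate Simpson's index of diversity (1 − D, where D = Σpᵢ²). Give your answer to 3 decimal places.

D = 0.667² + 0.083² + 0.068² + 0.023² + 0.038² + 0.068² + 0.053² = 0.44489 + 0.00689 + 0.00462 + 0.00053 + 0.00144 + 0.00462 + 0.00281 = 0.46581 (working shown to 5 dp, full precision carried).
So 1 − D = 0.53419, i.e. 0.534 to 3 decimal places.

0.534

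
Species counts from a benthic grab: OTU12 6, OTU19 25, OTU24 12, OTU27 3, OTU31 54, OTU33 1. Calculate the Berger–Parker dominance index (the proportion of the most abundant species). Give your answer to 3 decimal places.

Total N = 6+25+12+3+54+1 = 101, so the proportions are 0.05941, 0.24752, 0.11881, 0.0297, 0.53465, 0.0099 (working shown to 5 dp, full precision carried).
The largest proportion is 0.53465, i.e. d = 0.535 to 3 decimal places.

0.535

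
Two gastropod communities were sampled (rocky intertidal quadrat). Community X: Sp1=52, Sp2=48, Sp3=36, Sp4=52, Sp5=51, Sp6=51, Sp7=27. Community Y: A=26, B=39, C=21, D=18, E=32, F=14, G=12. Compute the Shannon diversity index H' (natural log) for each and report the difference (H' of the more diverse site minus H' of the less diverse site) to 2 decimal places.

Community X: N=317, proportions 0.164, 0.1514, 0.1136, 0.164, 0.1609, 0.1609, 0.0852, giving H' = 1.9236 (working shown to 4 dp, full precision carried).
Community Y: N=162, proportions 0.1605, 0.2407, 0.1296, 0.1111, 0.1975, 0.0864, 0.0741, giving H' = 1.8702.
Difference = |1.9236 − 1.8702| = 0.0534, i.e. 0.05 to 2 decimal places.

0.05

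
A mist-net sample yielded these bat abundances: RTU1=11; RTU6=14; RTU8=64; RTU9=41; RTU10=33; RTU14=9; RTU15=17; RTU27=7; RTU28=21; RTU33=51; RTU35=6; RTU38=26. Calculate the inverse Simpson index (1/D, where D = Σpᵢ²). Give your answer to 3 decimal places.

Total N = 11+14+64+41+33+9+17+7+21+51+6+26 = 300, so the proportions are 0.0366667, 0.0466667, 0.2133333, 0.1366667, 0.11, 0.03, 0.0566667, 0.0233333, 0.07, 0.17, 0.02, 0.0866667 (working shown to 7 dp, full precision carried).
D = 0.0366667² + 0.0466667² + 0.2133333² + 0.1366667² + 0.11² + 0.03² + 0.0566667² + 0.0233333² + 0.07² + 0.17² + 0.02² + 0.0866667² = 0.0013444 + 0.0021778 + 0.0455111 + 0.0186778 + 0.0121000 + 0.0009000 + 0.0032111 + 0.0005444 + 0.0049000 + 0.0289000 + 0.0004000 + 0.0075111 = 0.1261778.
So 1/D = 7.92533, i.e. 7.925 to 3 decimal places.

7.925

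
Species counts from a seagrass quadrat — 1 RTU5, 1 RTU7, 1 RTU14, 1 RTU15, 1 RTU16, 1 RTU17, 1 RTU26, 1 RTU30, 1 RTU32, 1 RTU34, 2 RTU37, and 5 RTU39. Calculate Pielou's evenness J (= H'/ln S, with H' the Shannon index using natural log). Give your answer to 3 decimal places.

Total N = 1+1+1+1+1+1+1+1+1+1+2+5 = 17, so the proportions are 0.05882, 0.05882, 0.05882, 0.05882, 0.05882, 0.05882, 0.05882, 0.05882, 0.05882, 0.05882, 0.11765, 0.29412 (working shown to 5 dp, full precision carried).
H' = −Σ pᵢ ln pᵢ = −((-0.16666) + (-0.16666) + (-0.16666) + (-0.16666) + (-0.16666) + (-0.16666) + (-0.16666) + (-0.16666) + (-0.16666) + (-0.16666) + (-0.25177) + (-0.35993)) = 2.27830.
With S = 12 species, ln S = 2.48491, so J = 2.27830/2.48491 = 0.91686, i.e. 0.917 to 3 decimal places.

0.917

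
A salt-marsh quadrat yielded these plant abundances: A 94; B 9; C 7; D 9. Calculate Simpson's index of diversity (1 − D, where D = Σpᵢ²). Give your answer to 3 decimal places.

0.361

Total N = 94+9+7+9 = 119, so the proportions are 0.78992, 0.07563, 0.05882, 0.07563 (working shown to 5 dp, full precision carried).
D = 0.78992² + 0.07563² + 0.05882² + 0.07563² = 0.62397 + 0.00572 + 0.00346 + 0.00572 = 0.63887.
So 1 − D = 0.36113, i.e. 0.361 to 3 decimal places.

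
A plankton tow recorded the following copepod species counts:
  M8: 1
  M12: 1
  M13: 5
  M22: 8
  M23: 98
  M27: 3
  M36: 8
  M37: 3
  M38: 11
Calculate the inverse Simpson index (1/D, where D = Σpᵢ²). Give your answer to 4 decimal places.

Total N = 1+1+5+8+98+3+8+3+11 = 138, so the proportions are 0.0072464, 0.0072464, 0.0362319, 0.057971, 0.7101449, 0.0217391, 0.057971, 0.0217391, 0.0797101 (working shown to 7 dp, full precision carried).
D = 0.0072464² + 0.0072464² + 0.0362319² + 0.057971² + 0.7101449² + 0.0217391² + 0.057971² + 0.0217391² + 0.0797101² = 0.0000525 + 0.0000525 + 0.0013127 + 0.0033606 + 0.5043058 + 0.0004726 + 0.0033606 + 0.0004726 + 0.0063537 = 0.5197438.
So 1/D = 1.924025, i.e. 1.9240 to 4 decimal places.

1.9240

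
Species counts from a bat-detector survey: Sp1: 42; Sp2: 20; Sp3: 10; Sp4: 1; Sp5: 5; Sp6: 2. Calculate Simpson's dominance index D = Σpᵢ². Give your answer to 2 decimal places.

Total N = 42+20+10+1+5+2 = 80, so the proportions are 0.525, 0.25, 0.125, 0.0125, 0.0625, 0.025 (working shown to 4 dp, full precision carried).
D = 0.525² + 0.25² + 0.125² + 0.0125² + 0.0625² + 0.025² = 0.2756 + 0.0625 + 0.0156 + 0.0002 + 0.0039 + 0.0006 = 0.3584.
To 2 decimal places, D = 0.36.

0.36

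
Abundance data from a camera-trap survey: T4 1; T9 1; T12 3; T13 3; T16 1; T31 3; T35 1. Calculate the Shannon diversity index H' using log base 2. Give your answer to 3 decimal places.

2.603

Total N = 1+1+3+3+1+3+1 = 13, so the proportions are 0.07692, 0.07692, 0.23077, 0.23077, 0.07692, 0.23077, 0.07692 (working shown to 5 dp, full precision carried).
Each pᵢ log₂ pᵢ term: 0.07692×(-3.70044)=-0.28465, 0.07692×(-3.70044)=-0.28465, 0.23077×(-2.11548)=-0.48819, 0.23077×(-2.11548)=-0.48819, 0.07692×(-3.70044)=-0.28465, 0.23077×(-2.11548)=-0.48819, 0.07692×(-3.70044)=-0.28465.
Sum = -2.60316, so H' = 2.603.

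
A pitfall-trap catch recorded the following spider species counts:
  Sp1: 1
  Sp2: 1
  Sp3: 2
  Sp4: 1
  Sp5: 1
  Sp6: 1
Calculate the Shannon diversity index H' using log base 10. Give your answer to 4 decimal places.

0.7591

Total N = 1+1+2+1+1+1 = 7, so the proportions are 0.142857, 0.142857, 0.285714, 0.142857, 0.142857, 0.142857 (working shown to 6 dp, full precision carried).
Each pᵢ log₁₀ pᵢ term: 0.142857×(-0.845098)=-0.120728, 0.142857×(-0.845098)=-0.120728, 0.285714×(-0.544068)=-0.155448, 0.142857×(-0.845098)=-0.120728, 0.142857×(-0.845098)=-0.120728, 0.142857×(-0.845098)=-0.120728.
Sum = -0.759089, so H' = 0.7591.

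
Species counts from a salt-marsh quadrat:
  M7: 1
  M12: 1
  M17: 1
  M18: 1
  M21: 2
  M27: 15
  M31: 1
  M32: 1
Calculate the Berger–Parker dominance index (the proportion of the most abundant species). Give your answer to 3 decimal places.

Total N = 1+1+1+1+2+15+1+1 = 23, so the proportions are 0.04348, 0.04348, 0.04348, 0.04348, 0.08696, 0.65217, 0.04348, 0.04348 (working shown to 5 dp, full precision carried).
The largest proportion is 0.65217, i.e. d = 0.652 to 3 decimal places.

0.652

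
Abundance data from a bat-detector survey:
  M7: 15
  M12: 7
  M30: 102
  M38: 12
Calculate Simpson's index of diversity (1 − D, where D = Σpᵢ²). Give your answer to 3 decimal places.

0.415

Total N = 15+7+102+12 = 136, so the proportions are 0.11029, 0.05147, 0.75, 0.08824 (working shown to 5 dp, full precision carried).
D = 0.11029² + 0.05147² + 0.75² + 0.08824² = 0.01216 + 0.00265 + 0.56250 + 0.00779 = 0.58510.
So 1 − D = 0.41490, i.e. 0.415 to 3 decimal places.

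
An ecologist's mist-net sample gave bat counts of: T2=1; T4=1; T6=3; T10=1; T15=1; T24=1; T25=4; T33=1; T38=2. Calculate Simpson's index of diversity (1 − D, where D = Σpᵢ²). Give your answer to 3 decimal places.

Total N = 1+1+3+1+1+1+4+1+2 = 15, so the proportions are 0.06667, 0.06667, 0.2, 0.06667, 0.06667, 0.06667, 0.26667, 0.06667, 0.13333 (working shown to 5 dp, full precision carried).
D = 0.06667² + 0.06667² + 0.2² + 0.06667² + 0.06667² + 0.06667² + 0.26667² + 0.06667² + 0.13333² = 0.00444 + 0.00444 + 0.04000 + 0.00444 + 0.00444 + 0.00444 + 0.07111 + 0.00444 + 0.01778 = 0.15556.
So 1 − D = 0.84444, i.e. 0.844 to 3 decimal places.

0.844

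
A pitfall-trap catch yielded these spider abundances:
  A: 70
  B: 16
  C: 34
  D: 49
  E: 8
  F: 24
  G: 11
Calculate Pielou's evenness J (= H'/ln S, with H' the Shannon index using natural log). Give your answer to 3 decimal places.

Total N = 70+16+34+49+8+24+11 = 212, so the proportions are 0.33019, 0.07547, 0.16038, 0.23113, 0.03774, 0.11321, 0.05189 (working shown to 5 dp, full precision carried).
H' = −Σ pᵢ ln pᵢ = −((-0.36588) + (-0.19502) + (-0.29353) + (-0.33855) + (-0.12367) + (-0.24663) + (-0.15352)) = 1.71679.
With S = 7 species, ln S = 1.94591, so J = 1.71679/1.94591 = 0.88225, i.e. 0.882 to 3 decimal places.

0.882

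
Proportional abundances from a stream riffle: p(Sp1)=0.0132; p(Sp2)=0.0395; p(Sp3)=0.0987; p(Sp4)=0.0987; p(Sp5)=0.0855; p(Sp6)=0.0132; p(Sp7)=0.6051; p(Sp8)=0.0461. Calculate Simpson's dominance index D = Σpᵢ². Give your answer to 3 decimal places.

0.397

D = 0.0132² + 0.0395² + 0.0987² + 0.0987² + 0.0855² + 0.0132² + 0.6051² + 0.0461² = 0.00017 + 0.00156 + 0.00974 + 0.00974 + 0.00731 + 0.00017 + 0.36615 + 0.00213 = 0.39697 (working shown to 5 dp, full precision carried).
To 3 decimal places, D = 0.397.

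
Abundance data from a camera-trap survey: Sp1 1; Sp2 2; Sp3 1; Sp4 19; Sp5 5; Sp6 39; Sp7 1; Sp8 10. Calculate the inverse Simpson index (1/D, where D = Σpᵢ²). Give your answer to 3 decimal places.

Total N = 1+2+1+19+5+39+1+10 = 78, so the proportions are 0.012821, 0.025641, 0.012821, 0.24359, 0.064103, 0.5, 0.012821, 0.128205 (working shown to 6 dp, full precision carried).
D = 0.012821² + 0.025641² + 0.012821² + 0.24359² + 0.064103² + 0.5² + 0.012821² + 0.128205² = 0.000164 + 0.000657 + 0.000164 + 0.059336 + 0.004109 + 0.250000 + 0.000164 + 0.016437 = 0.331032.
So 1/D = 3.02085, i.e. 3.021 to 3 decimal places.

3.021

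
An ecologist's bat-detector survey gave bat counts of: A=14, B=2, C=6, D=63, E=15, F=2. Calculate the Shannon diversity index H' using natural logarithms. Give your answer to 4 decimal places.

1.1729

Total N = 14+2+6+63+15+2 = 102, so the proportions are 0.137255, 0.019608, 0.058824, 0.617647, 0.147059, 0.019608 (working shown to 6 dp, full precision carried).
Each pᵢ ln pᵢ term: 0.137255×(-1.985915)=-0.272577, 0.019608×(-3.931826)=-0.077095, 0.058824×(-2.833213)=-0.166660, 0.617647×(-0.481838)=-0.297606, 0.147059×(-1.916923)=-0.281900, 0.019608×(-3.931826)=-0.077095.
Sum = -1.172932, so H' = 1.1729.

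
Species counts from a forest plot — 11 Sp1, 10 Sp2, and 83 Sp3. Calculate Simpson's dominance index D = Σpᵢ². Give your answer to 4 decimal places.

0.6574

Total N = 11+10+83 = 104, so the proportions are 0.105769, 0.096154, 0.798077 (working shown to 6 dp, full precision carried).
D = 0.105769² + 0.096154² + 0.798077² = 0.011187 + 0.009246 + 0.636927 = 0.657359.
To 4 decimal places, D = 0.6574.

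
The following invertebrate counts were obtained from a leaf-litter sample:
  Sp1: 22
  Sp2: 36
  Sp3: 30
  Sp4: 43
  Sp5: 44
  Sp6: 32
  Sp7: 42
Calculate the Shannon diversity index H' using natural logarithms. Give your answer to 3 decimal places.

1.922

Total N = 22+36+30+43+44+32+42 = 249, so the proportions are 0.08835, 0.14458, 0.12048, 0.17269, 0.17671, 0.12851, 0.16867 (working shown to 5 dp, full precision carried).
Each pᵢ ln pᵢ term: 0.08835×(-2.42641)=-0.21438, 0.14458×(-1.93393)=-0.27960, 0.12048×(-2.11626)=-0.25497, 0.17269×(-1.75625)=-0.30329, 0.17671×(-1.73326)=-0.30628, 0.12851×(-2.05172)=-0.26367, 0.16867×(-1.77978)=-0.30020.
Sum = -1.92240, so H' = 1.922.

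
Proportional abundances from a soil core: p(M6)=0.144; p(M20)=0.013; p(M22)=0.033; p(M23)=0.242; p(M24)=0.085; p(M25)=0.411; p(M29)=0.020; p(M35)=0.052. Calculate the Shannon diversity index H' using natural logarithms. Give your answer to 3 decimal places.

Each pᵢ ln pᵢ term (working shown to 5 dp, full precision carried): 0.144×(-1.93794)=-0.27906, 0.013×(-4.34281)=-0.05646, 0.033×(-3.41125)=-0.11257, 0.242×(-1.41882)=-0.34335, 0.085×(-2.46510)=-0.20953, 0.411×(-0.88916)=-0.36545, 0.02×(-3.91202)=-0.07824, 0.052×(-2.95651)=-0.15374.
Sum = -1.59840, so H' = 1.598.

1.598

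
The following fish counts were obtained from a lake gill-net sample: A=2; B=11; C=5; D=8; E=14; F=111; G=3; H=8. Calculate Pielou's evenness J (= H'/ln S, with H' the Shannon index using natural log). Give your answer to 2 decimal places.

Total N = 2+11+5+8+14+111+3+8 = 162, so the proportions are 0.0123, 0.0679, 0.0309, 0.0494, 0.0864, 0.6852, 0.0185, 0.0494 (working shown to 4 dp, full precision carried).
H' = −Σ pᵢ ln pᵢ = −((-0.0543) + (-0.1826) + (-0.1074) + (-0.1486) + (-0.2116) + (-0.2590) + (-0.0739) + (-0.1486)) = 1.1859.
With S = 8 species, ln S = 2.0794, so J = 1.1859/2.0794 = 0.5703, i.e. 0.57 to 2 decimal places.

0.57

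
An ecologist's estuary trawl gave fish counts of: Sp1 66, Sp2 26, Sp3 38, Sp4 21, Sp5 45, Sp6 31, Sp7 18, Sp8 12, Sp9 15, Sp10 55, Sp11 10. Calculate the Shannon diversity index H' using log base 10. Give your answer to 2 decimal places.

0.97

Total N = 66+26+38+21+45+31+18+12+15+55+10 = 337, so the proportions are 0.1958, 0.0772, 0.1128, 0.0623, 0.1335, 0.092, 0.0534, 0.0356, 0.0445, 0.1632, 0.0297 (working shown to 4 dp, full precision carried).
Each pᵢ log₁₀ pᵢ term: 0.1958×(-0.7081)=-0.1387, 0.0772×(-1.1127)=-0.0858, 0.1128×(-0.9478)=-0.1069, 0.0623×(-1.2054)=-0.0751, 0.1335×(-0.8744)=-0.1168, 0.092×(-1.0363)=-0.0953, 0.0534×(-1.2724)=-0.0680, 0.0356×(-1.4484)=-0.0516, 0.0445×(-1.3515)=-0.0602, 0.1632×(-0.7873)=-0.1285, 0.0297×(-1.5276)=-0.0453.
Sum = -0.9721, so H' = 0.97.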